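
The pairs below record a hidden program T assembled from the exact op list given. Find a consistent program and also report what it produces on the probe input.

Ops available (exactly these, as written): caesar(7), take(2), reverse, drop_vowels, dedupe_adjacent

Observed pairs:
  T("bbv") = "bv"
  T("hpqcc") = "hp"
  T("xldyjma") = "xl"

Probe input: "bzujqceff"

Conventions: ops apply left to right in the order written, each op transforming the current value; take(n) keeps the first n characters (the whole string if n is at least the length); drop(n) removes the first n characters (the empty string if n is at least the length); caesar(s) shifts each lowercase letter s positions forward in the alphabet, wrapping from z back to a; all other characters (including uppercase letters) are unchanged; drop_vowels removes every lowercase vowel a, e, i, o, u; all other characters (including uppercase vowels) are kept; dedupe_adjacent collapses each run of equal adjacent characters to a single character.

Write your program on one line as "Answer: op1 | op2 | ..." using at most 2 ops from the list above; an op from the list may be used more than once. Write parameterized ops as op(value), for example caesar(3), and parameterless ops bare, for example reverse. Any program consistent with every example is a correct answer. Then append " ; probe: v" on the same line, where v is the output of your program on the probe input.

dedupe_adjacent | take(2) ; probe: "bz"

Check, running the answer program on each example:
  "bbv" -> "bv" -> "bv"
  "hpqcc" -> "hpqc" -> "hp"
  "xldyjma" -> "xldyjma" -> "xl"
  probe: "bzujqceff" -> "bzujqcef" -> "bz"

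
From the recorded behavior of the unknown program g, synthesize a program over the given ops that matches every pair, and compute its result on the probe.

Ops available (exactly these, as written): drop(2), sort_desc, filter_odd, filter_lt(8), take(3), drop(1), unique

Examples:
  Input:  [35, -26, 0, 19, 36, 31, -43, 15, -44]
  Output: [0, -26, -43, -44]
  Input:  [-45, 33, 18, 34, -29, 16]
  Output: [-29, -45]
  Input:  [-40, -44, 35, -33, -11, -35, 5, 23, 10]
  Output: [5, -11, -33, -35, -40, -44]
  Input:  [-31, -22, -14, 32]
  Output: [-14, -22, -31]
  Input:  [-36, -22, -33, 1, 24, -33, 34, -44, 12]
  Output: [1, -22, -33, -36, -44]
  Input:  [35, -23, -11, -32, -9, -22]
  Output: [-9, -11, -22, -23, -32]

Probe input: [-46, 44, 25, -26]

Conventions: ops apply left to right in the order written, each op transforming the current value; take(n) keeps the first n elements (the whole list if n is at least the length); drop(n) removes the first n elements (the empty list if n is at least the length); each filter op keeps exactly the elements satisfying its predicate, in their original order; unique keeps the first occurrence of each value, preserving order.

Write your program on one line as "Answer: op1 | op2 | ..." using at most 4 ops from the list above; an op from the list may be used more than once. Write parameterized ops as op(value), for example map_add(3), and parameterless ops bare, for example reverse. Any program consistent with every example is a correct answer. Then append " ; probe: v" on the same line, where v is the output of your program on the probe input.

sort_desc | unique | filter_lt(8) ; probe: [-26, -46]

Check, running the answer program on each example:
  [35, -26, 0, 19, 36, 31, -43, 15, -44] -> [36, 35, 31, 19, 15, 0, -26, -43, -44] -> [36, 35, 31, 19, 15, 0, -26, -43, -44] -> [0, -26, -43, -44]
  [-45, 33, 18, 34, -29, 16] -> [34, 33, 18, 16, -29, -45] -> [34, 33, 18, 16, -29, -45] -> [-29, -45]
  [-40, -44, 35, -33, -11, -35, 5, 23, 10] -> [35, 23, 10, 5, -11, -33, -35, -40, -44] -> [35, 23, 10, 5, -11, -33, -35, -40, -44] -> [5, -11, -33, -35, -40, -44]
  [-31, -22, -14, 32] -> [32, -14, -22, -31] -> [32, -14, -22, -31] -> [-14, -22, -31]
  [-36, -22, -33, 1, 24, -33, 34, -44, 12] -> [34, 24, 12, 1, -22, -33, -33, -36, -44] -> [34, 24, 12, 1, -22, -33, -36, -44] -> [1, -22, -33, -36, -44]
  [35, -23, -11, -32, -9, -22] -> [35, -9, -11, -22, -23, -32] -> [35, -9, -11, -22, -23, -32] -> [-9, -11, -22, -23, -32]
  probe: [-46, 44, 25, -26] -> [44, 25, -26, -46] -> [44, 25, -26, -46] -> [-26, -46]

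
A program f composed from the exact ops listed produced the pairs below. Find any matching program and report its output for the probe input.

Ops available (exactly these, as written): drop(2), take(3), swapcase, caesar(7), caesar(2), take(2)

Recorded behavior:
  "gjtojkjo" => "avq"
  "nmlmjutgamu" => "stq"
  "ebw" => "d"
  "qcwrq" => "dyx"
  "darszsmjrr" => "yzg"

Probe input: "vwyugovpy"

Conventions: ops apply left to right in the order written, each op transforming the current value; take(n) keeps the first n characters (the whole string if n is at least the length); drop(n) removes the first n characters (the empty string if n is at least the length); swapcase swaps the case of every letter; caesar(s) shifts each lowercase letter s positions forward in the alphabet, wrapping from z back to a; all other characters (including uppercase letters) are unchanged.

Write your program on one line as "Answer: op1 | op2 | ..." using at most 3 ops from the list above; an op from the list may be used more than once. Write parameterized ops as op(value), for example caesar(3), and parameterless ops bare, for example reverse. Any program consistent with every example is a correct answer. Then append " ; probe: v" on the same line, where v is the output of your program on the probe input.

caesar(7) | drop(2) | take(3) ; probe: "fbn"

Check, running the answer program on each example:
  "gjtojkjo" -> "nqavqrqv" -> "avqrqv" -> "avq"
  "nmlmjutgamu" -> "utstqbanhtb" -> "stqbanhtb" -> "stq"
  "ebw" -> "lid" -> "d" -> "d"
  "qcwrq" -> "xjdyx" -> "dyx" -> "dyx"
  "darszsmjrr" -> "khyzgztqyy" -> "yzgztqyy" -> "yzg"
  probe: "vwyugovpy" -> "cdfbnvcwf" -> "fbnvcwf" -> "fbn"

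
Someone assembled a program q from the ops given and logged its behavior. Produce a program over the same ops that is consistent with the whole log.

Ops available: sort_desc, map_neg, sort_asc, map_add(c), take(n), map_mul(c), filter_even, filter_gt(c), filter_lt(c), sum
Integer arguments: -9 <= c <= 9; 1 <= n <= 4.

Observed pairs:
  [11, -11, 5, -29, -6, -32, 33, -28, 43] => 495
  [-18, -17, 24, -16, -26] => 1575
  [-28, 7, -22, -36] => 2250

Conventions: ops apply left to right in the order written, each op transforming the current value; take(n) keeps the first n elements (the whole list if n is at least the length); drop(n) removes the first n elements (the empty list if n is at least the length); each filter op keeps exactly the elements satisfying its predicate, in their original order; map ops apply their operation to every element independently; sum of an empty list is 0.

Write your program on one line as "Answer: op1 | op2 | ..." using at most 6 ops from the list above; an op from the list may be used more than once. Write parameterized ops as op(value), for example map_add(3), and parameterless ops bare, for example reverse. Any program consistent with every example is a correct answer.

map_mul(-9) | take(3) | sort_desc | filter_gt(5) | map_mul(5) | sum

Check, running the answer program on each example:
  [11, -11, 5, -29, -6, -32, 33, -28, 43] -> [-99, 99, -45, 261, 54, 288, -297, 252, -387] -> [-99, 99, -45] -> [99, -45, -99] -> [99] -> [495] -> 495
  [-18, -17, 24, -16, -26] -> [162, 153, -216, 144, 234] -> [162, 153, -216] -> [162, 153, -216] -> [162, 153] -> [810, 765] -> 1575
  [-28, 7, -22, -36] -> [252, -63, 198, 324] -> [252, -63, 198] -> [252, 198, -63] -> [252, 198] -> [1260, 990] -> 2250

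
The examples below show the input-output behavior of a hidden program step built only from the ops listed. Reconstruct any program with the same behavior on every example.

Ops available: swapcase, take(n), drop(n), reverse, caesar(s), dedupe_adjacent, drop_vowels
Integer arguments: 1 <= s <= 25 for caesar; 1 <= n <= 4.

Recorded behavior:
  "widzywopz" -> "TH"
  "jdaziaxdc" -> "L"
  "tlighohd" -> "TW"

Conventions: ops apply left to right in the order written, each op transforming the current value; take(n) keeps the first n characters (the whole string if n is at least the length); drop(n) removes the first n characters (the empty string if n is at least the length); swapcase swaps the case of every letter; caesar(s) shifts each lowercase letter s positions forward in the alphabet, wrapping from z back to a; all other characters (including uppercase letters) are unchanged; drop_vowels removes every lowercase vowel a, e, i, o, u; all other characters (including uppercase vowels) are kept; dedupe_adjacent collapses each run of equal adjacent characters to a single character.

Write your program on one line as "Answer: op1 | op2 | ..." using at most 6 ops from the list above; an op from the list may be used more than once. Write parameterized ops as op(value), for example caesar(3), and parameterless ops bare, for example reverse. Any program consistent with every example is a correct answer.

take(3) | caesar(11) | reverse | drop_vowels | swapcase

Check, running the answer program on each example:
  "widzywopz" -> "wid" -> "hto" -> "oth" -> "th" -> "TH"
  "jdaziaxdc" -> "jda" -> "uol" -> "lou" -> "l" -> "L"
  "tlighohd" -> "tli" -> "ewt" -> "twe" -> "tw" -> "TW"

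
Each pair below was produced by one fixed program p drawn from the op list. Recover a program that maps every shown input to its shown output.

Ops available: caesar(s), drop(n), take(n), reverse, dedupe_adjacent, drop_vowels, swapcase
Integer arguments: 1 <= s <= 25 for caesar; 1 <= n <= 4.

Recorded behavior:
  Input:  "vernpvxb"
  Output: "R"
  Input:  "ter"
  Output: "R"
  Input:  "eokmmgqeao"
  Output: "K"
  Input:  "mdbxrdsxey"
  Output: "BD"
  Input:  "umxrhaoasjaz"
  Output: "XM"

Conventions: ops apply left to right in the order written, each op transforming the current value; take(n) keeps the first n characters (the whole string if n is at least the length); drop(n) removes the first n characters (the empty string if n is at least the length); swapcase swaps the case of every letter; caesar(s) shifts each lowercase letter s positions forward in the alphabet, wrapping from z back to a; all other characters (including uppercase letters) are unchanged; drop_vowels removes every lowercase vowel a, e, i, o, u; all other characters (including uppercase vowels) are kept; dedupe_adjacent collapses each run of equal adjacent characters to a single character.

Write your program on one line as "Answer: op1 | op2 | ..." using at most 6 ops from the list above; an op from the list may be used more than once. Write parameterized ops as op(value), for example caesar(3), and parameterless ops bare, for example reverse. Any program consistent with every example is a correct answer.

dedupe_adjacent | drop(1) | take(2) | reverse | drop_vowels | swapcase

Check, running the answer program on each example:
  "vernpvxb" -> "vernpvxb" -> "ernpvxb" -> "er" -> "re" -> "r" -> "R"
  "ter" -> "ter" -> "er" -> "er" -> "re" -> "r" -> "R"
  "eokmmgqeao" -> "eokmgqeao" -> "okmgqeao" -> "ok" -> "ko" -> "k" -> "K"
  "mdbxrdsxey" -> "mdbxrdsxey" -> "dbxrdsxey" -> "db" -> "bd" -> "bd" -> "BD"
  "umxrhaoasjaz" -> "umxrhaoasjaz" -> "mxrhaoasjaz" -> "mx" -> "xm" -> "xm" -> "XM"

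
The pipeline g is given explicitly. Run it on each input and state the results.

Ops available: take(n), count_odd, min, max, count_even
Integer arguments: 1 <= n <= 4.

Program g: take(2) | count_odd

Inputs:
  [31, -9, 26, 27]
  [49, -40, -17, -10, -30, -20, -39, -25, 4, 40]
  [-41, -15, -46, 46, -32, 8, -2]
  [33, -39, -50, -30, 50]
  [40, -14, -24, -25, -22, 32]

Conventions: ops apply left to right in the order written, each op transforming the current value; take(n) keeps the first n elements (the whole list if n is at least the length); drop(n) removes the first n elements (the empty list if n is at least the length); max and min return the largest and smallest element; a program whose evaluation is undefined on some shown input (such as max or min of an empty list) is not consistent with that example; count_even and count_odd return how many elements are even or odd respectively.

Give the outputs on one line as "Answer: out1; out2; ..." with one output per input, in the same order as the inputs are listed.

Execution, op by op:
  [31, -9, 26, 27] -> [31, -9] -> 2
  [49, -40, -17, -10, -30, -20, -39, -25, 4, 40] -> [49, -40] -> 1
  [-41, -15, -46, 46, -32, 8, -2] -> [-41, -15] -> 2
  [33, -39, -50, -30, 50] -> [33, -39] -> 2
  [40, -14, -24, -25, -22, 32] -> [40, -14] -> 0

2; 1; 2; 2; 0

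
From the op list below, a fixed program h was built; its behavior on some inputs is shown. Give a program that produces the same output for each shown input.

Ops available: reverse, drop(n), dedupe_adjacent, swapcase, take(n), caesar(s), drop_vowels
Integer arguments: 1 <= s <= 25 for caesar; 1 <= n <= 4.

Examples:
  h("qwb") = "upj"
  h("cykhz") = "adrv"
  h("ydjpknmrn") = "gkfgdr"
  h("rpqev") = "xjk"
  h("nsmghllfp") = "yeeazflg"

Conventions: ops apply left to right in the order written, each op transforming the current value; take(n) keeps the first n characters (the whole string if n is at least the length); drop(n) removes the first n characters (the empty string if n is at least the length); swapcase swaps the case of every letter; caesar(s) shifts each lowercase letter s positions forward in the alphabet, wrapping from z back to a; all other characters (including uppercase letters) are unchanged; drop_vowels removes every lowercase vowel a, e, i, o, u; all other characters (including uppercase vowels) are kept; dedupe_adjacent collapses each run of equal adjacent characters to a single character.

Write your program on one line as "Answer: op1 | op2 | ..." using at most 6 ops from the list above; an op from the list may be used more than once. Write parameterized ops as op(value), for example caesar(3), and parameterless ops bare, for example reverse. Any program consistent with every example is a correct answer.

caesar(14) | caesar(2) | caesar(15) | reverse | drop_vowels | caesar(14)

Check, running the answer program on each example:
  "qwb" -> "ekp" -> "gmr" -> "vbg" -> "gbv" -> "gbv" -> "upj"
  "cykhz" -> "qmyvn" -> "soaxp" -> "hdpme" -> "empdh" -> "mpdh" -> "adrv"
  "ydjpknmrn" -> "mrxdybafb" -> "otzfadchd" -> "dioupsrws" -> "swrspuoid" -> "swrspd" -> "gkfgdr"
  "rpqev" -> "fdesj" -> "hfgul" -> "wuvja" -> "ajvuw" -> "jvw" -> "xjk"
  "nsmghllfp" -> "bgauvzztd" -> "dicwxbbvf" -> "sxrlmqqku" -> "ukqqmlrxs" -> "kqqmlrxs" -> "yeeazflg"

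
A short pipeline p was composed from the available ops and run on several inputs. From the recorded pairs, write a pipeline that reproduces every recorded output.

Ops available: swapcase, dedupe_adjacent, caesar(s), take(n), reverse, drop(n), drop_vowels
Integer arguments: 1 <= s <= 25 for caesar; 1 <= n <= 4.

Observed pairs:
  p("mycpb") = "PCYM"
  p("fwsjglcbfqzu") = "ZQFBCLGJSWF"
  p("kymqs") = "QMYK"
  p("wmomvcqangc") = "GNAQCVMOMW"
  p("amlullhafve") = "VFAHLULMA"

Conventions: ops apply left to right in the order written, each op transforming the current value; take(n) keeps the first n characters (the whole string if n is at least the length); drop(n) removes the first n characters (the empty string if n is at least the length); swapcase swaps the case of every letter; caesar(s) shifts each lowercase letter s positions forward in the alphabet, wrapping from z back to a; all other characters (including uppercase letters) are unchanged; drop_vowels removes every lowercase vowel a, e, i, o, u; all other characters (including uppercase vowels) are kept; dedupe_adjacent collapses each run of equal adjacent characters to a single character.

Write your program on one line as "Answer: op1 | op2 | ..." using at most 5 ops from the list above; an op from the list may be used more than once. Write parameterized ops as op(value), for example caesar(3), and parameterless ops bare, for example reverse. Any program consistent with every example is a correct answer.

reverse | dedupe_adjacent | drop(1) | swapcase

Check, running the answer program on each example:
  "mycpb" -> "bpcym" -> "bpcym" -> "pcym" -> "PCYM"
  "fwsjglcbfqzu" -> "uzqfbclgjswf" -> "uzqfbclgjswf" -> "zqfbclgjswf" -> "ZQFBCLGJSWF"
  "kymqs" -> "sqmyk" -> "sqmyk" -> "qmyk" -> "QMYK"
  "wmomvcqangc" -> "cgnaqcvmomw" -> "cgnaqcvmomw" -> "gnaqcvmomw" -> "GNAQCVMOMW"
  "amlullhafve" -> "evfahllulma" -> "evfahlulma" -> "vfahlulma" -> "VFAHLULMA"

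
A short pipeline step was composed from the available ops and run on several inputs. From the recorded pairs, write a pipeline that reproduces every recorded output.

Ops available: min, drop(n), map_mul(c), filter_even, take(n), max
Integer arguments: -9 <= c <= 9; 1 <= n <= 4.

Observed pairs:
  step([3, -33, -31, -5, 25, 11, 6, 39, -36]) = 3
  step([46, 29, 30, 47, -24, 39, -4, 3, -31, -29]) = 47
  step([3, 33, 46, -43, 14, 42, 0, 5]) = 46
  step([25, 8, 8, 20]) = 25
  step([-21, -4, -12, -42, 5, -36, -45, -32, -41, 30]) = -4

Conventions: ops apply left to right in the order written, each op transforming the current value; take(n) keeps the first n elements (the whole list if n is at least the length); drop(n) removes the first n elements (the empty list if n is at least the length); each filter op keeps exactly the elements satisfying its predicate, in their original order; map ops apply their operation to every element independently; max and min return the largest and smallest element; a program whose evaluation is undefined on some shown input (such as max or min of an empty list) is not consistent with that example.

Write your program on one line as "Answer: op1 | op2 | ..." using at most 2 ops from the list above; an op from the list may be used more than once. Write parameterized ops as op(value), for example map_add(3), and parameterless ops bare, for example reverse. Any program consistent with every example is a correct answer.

take(4) | max

Check, running the answer program on each example:
  [3, -33, -31, -5, 25, 11, 6, 39, -36] -> [3, -33, -31, -5] -> 3
  [46, 29, 30, 47, -24, 39, -4, 3, -31, -29] -> [46, 29, 30, 47] -> 47
  [3, 33, 46, -43, 14, 42, 0, 5] -> [3, 33, 46, -43] -> 46
  [25, 8, 8, 20] -> [25, 8, 8, 20] -> 25
  [-21, -4, -12, -42, 5, -36, -45, -32, -41, 30] -> [-21, -4, -12, -42] -> -4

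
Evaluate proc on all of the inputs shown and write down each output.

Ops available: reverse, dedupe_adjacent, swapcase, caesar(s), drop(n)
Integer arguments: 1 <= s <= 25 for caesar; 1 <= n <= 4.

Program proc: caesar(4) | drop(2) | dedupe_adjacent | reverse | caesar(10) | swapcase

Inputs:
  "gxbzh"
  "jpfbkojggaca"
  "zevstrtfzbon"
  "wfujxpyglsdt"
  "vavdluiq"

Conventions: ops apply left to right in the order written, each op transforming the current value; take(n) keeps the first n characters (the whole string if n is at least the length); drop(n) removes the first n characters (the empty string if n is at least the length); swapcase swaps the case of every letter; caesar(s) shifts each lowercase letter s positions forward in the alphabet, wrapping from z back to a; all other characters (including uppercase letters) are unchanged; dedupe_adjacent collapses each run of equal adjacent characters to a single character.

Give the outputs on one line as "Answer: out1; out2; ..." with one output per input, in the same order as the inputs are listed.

Execution, op by op:
  "gxbzh" -> "kbfdl" -> "fdl" -> "fdl" -> "ldf" -> "vnp" -> "VNP"
  "jpfbkojggaca" -> "ntjfosnkkege" -> "jfosnkkege" -> "jfosnkege" -> "egeknsofj" -> "oqouxcypt" -> "OQOUXCYPT"
  "zevstrtfzbon" -> "dizwxvxjdfsr" -> "zwxvxjdfsr" -> "zwxvxjdfsr" -> "rsfdjxvxwz" -> "bcpnthfhgj" -> "BCPNTHFHGJ"
  "wfujxpyglsdt" -> "ajynbtckpwhx" -> "ynbtckpwhx" -> "ynbtckpwhx" -> "xhwpkctbny" -> "hrgzumdlxi" -> "HRGZUMDLXI"
  "vavdluiq" -> "zezhpymu" -> "zhpymu" -> "zhpymu" -> "umyphz" -> "ewizrj" -> "EWIZRJ"

"VNP"; "OQOUXCYPT"; "BCPNTHFHGJ"; "HRGZUMDLXI"; "EWIZRJ"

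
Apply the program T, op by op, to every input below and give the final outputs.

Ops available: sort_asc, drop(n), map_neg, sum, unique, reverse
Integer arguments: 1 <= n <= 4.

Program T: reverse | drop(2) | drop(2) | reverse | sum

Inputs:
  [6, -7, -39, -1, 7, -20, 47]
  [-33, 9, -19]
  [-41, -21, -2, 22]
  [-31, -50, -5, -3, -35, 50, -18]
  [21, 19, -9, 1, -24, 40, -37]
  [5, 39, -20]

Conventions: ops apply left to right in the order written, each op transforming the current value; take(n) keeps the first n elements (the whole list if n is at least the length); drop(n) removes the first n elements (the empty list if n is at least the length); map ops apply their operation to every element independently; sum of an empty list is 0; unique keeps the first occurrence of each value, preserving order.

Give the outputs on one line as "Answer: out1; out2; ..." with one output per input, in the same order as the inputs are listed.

Execution, op by op:
  [6, -7, -39, -1, 7, -20, 47] -> [47, -20, 7, -1, -39, -7, 6] -> [7, -1, -39, -7, 6] -> [-39, -7, 6] -> [6, -7, -39] -> -40
  [-33, 9, -19] -> [-19, 9, -33] -> [-33] -> [] -> [] -> 0
  [-41, -21, -2, 22] -> [22, -2, -21, -41] -> [-21, -41] -> [] -> [] -> 0
  [-31, -50, -5, -3, -35, 50, -18] -> [-18, 50, -35, -3, -5, -50, -31] -> [-35, -3, -5, -50, -31] -> [-5, -50, -31] -> [-31, -50, -5] -> -86
  [21, 19, -9, 1, -24, 40, -37] -> [-37, 40, -24, 1, -9, 19, 21] -> [-24, 1, -9, 19, 21] -> [-9, 19, 21] -> [21, 19, -9] -> 31
  [5, 39, -20] -> [-20, 39, 5] -> [5] -> [] -> [] -> 0

-40; 0; 0; -86; 31; 0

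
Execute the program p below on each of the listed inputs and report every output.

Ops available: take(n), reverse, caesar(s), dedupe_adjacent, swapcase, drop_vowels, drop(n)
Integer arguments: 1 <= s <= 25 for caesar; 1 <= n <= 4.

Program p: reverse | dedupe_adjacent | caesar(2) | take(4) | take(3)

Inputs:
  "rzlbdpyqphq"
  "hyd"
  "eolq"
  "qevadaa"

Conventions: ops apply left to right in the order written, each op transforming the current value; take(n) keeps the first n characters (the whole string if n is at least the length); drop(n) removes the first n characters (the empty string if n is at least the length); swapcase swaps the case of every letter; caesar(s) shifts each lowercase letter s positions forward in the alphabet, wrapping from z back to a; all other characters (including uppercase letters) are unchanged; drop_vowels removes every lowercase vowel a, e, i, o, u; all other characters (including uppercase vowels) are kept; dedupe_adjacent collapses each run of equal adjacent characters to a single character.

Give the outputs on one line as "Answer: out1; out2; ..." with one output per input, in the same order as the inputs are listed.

Execution, op by op:
  "rzlbdpyqphq" -> "qhpqypdblzr" -> "qhpqypdblzr" -> "sjrsarfdnbt" -> "sjrs" -> "sjr"
  "hyd" -> "dyh" -> "dyh" -> "faj" -> "faj" -> "faj"
  "eolq" -> "qloe" -> "qloe" -> "snqg" -> "snqg" -> "snq"
  "qevadaa" -> "aadaveq" -> "adaveq" -> "cfcxgs" -> "cfcx" -> "cfc"

"sjr"; "faj"; "snq"; "cfc"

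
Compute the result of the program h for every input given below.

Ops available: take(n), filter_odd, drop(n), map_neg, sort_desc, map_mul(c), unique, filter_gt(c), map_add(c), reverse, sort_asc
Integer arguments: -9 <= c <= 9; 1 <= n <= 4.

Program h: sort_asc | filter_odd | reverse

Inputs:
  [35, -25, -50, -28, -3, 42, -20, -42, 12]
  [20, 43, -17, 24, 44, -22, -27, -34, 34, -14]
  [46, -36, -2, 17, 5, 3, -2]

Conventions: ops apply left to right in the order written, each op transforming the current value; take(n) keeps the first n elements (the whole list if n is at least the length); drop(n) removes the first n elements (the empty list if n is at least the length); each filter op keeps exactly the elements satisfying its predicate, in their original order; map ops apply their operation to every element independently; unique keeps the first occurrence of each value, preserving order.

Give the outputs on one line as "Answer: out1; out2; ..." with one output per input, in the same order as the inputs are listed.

[35, -3, -25]; [43, -17, -27]; [17, 5, 3]

Execution, op by op:
  [35, -25, -50, -28, -3, 42, -20, -42, 12] -> [-50, -42, -28, -25, -20, -3, 12, 35, 42] -> [-25, -3, 35] -> [35, -3, -25]
  [20, 43, -17, 24, 44, -22, -27, -34, 34, -14] -> [-34, -27, -22, -17, -14, 20, 24, 34, 43, 44] -> [-27, -17, 43] -> [43, -17, -27]
  [46, -36, -2, 17, 5, 3, -2] -> [-36, -2, -2, 3, 5, 17, 46] -> [3, 5, 17] -> [17, 5, 3]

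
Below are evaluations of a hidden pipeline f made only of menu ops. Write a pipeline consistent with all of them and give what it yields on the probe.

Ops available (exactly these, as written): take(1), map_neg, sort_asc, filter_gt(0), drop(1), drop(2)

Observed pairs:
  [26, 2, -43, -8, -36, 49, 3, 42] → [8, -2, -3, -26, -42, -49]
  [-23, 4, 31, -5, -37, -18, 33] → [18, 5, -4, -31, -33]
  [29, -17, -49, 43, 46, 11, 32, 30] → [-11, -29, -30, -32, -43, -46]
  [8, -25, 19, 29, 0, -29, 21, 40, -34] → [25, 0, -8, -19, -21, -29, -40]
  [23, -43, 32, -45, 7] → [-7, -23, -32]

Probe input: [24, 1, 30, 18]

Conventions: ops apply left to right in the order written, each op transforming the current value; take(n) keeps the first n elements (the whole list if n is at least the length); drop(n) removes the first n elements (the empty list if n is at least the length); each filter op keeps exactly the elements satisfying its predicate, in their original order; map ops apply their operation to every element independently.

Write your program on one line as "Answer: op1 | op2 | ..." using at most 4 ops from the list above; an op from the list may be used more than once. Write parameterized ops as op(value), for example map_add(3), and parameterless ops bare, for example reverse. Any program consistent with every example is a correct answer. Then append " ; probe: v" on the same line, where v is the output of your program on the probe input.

sort_asc | map_neg | drop(2) ; probe: [-24, -30]

Check, running the answer program on each example:
  [26, 2, -43, -8, -36, 49, 3, 42] -> [-43, -36, -8, 2, 3, 26, 42, 49] -> [43, 36, 8, -2, -3, -26, -42, -49] -> [8, -2, -3, -26, -42, -49]
  [-23, 4, 31, -5, -37, -18, 33] -> [-37, -23, -18, -5, 4, 31, 33] -> [37, 23, 18, 5, -4, -31, -33] -> [18, 5, -4, -31, -33]
  [29, -17, -49, 43, 46, 11, 32, 30] -> [-49, -17, 11, 29, 30, 32, 43, 46] -> [49, 17, -11, -29, -30, -32, -43, -46] -> [-11, -29, -30, -32, -43, -46]
  [8, -25, 19, 29, 0, -29, 21, 40, -34] -> [-34, -29, -25, 0, 8, 19, 21, 29, 40] -> [34, 29, 25, 0, -8, -19, -21, -29, -40] -> [25, 0, -8, -19, -21, -29, -40]
  [23, -43, 32, -45, 7] -> [-45, -43, 7, 23, 32] -> [45, 43, -7, -23, -32] -> [-7, -23, -32]
  probe: [24, 1, 30, 18] -> [1, 18, 24, 30] -> [-1, -18, -24, -30] -> [-24, -30]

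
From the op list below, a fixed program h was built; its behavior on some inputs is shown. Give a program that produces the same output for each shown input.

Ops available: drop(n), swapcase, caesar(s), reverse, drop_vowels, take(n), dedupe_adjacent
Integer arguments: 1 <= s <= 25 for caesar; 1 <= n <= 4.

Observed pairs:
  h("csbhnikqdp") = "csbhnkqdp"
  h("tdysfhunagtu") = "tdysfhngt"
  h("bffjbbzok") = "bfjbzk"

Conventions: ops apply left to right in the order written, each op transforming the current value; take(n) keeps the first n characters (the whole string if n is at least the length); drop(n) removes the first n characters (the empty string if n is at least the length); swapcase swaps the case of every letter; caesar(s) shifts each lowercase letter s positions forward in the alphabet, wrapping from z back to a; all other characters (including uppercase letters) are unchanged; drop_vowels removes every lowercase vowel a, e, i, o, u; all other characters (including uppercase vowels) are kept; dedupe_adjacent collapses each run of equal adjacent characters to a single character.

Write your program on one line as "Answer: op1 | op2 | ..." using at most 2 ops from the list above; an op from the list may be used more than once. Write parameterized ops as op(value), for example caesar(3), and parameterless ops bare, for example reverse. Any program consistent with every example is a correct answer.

dedupe_adjacent | drop_vowels

Check, running the answer program on each example:
  "csbhnikqdp" -> "csbhnikqdp" -> "csbhnkqdp"
  "tdysfhunagtu" -> "tdysfhunagtu" -> "tdysfhngt"
  "bffjbbzok" -> "bfjbzok" -> "bfjbzk"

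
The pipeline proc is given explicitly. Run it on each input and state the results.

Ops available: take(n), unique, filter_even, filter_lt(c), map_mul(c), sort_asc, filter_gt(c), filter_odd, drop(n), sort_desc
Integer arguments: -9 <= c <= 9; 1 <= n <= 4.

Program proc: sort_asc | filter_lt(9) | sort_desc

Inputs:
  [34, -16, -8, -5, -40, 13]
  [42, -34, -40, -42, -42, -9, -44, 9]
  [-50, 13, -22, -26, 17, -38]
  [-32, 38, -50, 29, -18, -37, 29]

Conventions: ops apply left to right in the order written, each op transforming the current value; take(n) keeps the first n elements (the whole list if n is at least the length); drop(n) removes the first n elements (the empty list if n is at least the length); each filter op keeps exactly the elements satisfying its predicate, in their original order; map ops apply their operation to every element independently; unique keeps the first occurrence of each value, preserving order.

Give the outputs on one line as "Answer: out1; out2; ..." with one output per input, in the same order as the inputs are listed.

[-5, -8, -16, -40]; [-9, -34, -40, -42, -42, -44]; [-22, -26, -38, -50]; [-18, -32, -37, -50]

Execution, op by op:
  [34, -16, -8, -5, -40, 13] -> [-40, -16, -8, -5, 13, 34] -> [-40, -16, -8, -5] -> [-5, -8, -16, -40]
  [42, -34, -40, -42, -42, -9, -44, 9] -> [-44, -42, -42, -40, -34, -9, 9, 42] -> [-44, -42, -42, -40, -34, -9] -> [-9, -34, -40, -42, -42, -44]
  [-50, 13, -22, -26, 17, -38] -> [-50, -38, -26, -22, 13, 17] -> [-50, -38, -26, -22] -> [-22, -26, -38, -50]
  [-32, 38, -50, 29, -18, -37, 29] -> [-50, -37, -32, -18, 29, 29, 38] -> [-50, -37, -32, -18] -> [-18, -32, -37, -50]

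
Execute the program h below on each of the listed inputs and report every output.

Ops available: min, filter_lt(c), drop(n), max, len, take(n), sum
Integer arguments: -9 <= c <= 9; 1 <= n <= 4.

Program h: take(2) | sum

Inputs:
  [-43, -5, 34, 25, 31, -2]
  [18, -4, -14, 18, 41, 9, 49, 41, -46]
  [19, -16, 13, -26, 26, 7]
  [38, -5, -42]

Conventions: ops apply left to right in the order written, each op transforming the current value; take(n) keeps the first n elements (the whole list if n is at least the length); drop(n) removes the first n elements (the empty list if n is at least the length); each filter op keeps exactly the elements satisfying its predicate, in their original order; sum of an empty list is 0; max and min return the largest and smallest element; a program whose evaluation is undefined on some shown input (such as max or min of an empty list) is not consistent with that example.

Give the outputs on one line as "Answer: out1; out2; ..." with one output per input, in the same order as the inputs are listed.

-48; 14; 3; 33

Execution, op by op:
  [-43, -5, 34, 25, 31, -2] -> [-43, -5] -> -48
  [18, -4, -14, 18, 41, 9, 49, 41, -46] -> [18, -4] -> 14
  [19, -16, 13, -26, 26, 7] -> [19, -16] -> 3
  [38, -5, -42] -> [38, -5] -> 33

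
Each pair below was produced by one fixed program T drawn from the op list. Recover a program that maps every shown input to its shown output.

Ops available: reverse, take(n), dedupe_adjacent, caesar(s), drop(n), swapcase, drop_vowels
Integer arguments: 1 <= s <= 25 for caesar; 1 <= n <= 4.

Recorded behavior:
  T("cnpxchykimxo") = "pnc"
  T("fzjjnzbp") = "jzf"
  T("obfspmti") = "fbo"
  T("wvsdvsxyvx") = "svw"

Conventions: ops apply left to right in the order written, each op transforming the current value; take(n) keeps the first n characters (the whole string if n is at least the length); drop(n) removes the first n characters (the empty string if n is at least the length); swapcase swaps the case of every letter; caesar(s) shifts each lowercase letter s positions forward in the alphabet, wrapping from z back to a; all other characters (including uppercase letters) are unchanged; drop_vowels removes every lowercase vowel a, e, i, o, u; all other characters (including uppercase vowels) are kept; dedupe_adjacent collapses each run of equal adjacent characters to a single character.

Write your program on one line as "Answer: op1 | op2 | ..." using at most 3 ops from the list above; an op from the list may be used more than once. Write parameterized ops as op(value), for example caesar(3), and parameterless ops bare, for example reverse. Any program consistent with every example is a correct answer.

take(3) | reverse

Check, running the answer program on each example:
  "cnpxchykimxo" -> "cnp" -> "pnc"
  "fzjjnzbp" -> "fzj" -> "jzf"
  "obfspmti" -> "obf" -> "fbo"
  "wvsdvsxyvx" -> "wvs" -> "svw"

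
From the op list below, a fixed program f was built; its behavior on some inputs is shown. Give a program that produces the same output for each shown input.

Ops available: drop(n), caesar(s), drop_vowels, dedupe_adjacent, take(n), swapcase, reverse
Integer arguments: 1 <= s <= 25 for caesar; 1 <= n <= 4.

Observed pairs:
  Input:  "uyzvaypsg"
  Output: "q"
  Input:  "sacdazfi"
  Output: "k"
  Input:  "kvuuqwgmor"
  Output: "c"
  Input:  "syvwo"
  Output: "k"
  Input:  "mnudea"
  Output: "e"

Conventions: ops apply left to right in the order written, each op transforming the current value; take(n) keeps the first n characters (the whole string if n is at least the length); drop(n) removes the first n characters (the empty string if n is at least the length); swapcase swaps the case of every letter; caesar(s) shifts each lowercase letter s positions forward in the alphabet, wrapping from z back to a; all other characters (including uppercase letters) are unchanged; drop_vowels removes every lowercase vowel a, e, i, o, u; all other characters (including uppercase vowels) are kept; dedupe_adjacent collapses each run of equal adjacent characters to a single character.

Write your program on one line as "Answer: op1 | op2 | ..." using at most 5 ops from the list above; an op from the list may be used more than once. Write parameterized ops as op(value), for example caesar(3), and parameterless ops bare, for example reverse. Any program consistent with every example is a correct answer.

dedupe_adjacent | drop_vowels | take(1) | caesar(18)

Check, running the answer program on each example:
  "uyzvaypsg" -> "uyzvaypsg" -> "yzvypsg" -> "y" -> "q"
  "sacdazfi" -> "sacdazfi" -> "scdzf" -> "s" -> "k"
  "kvuuqwgmor" -> "kvuqwgmor" -> "kvqwgmr" -> "k" -> "c"
  "syvwo" -> "syvwo" -> "syvw" -> "s" -> "k"
  "mnudea" -> "mnudea" -> "mnd" -> "m" -> "e"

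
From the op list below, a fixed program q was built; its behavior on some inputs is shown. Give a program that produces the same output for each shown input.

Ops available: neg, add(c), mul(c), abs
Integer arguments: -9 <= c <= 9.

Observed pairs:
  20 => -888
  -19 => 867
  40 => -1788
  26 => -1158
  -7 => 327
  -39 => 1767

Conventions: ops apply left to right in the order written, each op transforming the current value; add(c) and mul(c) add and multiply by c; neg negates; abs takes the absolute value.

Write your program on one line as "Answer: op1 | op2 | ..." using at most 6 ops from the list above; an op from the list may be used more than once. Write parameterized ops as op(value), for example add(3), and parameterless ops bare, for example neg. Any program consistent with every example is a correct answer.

neg | mul(-5) | mul(-9) | add(7) | add(5)

Check, running the answer program on each example:
  20 -> -20 -> 100 -> -900 -> -893 -> -888
  -19 -> 19 -> -95 -> 855 -> 862 -> 867
  40 -> -40 -> 200 -> -1800 -> -1793 -> -1788
  26 -> -26 -> 130 -> -1170 -> -1163 -> -1158
  -7 -> 7 -> -35 -> 315 -> 322 -> 327
  -39 -> 39 -> -195 -> 1755 -> 1762 -> 1767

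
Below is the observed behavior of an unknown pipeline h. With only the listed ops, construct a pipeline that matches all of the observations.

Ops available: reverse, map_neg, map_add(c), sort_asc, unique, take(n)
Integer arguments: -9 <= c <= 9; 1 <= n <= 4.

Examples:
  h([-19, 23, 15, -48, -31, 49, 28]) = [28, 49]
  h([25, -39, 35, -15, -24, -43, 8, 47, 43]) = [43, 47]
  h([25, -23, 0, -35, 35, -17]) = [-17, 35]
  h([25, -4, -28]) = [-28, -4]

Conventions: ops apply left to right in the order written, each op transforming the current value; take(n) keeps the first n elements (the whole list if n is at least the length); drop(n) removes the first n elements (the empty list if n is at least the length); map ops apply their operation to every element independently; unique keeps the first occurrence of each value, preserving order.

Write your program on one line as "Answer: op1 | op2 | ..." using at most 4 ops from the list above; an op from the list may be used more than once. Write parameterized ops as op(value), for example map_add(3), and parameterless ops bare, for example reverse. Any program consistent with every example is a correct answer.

reverse | map_neg | take(2) | map_neg

Check, running the answer program on each example:
  [-19, 23, 15, -48, -31, 49, 28] -> [28, 49, -31, -48, 15, 23, -19] -> [-28, -49, 31, 48, -15, -23, 19] -> [-28, -49] -> [28, 49]
  [25, -39, 35, -15, -24, -43, 8, 47, 43] -> [43, 47, 8, -43, -24, -15, 35, -39, 25] -> [-43, -47, -8, 43, 24, 15, -35, 39, -25] -> [-43, -47] -> [43, 47]
  [25, -23, 0, -35, 35, -17] -> [-17, 35, -35, 0, -23, 25] -> [17, -35, 35, 0, 23, -25] -> [17, -35] -> [-17, 35]
  [25, -4, -28] -> [-28, -4, 25] -> [28, 4, -25] -> [28, 4] -> [-28, -4]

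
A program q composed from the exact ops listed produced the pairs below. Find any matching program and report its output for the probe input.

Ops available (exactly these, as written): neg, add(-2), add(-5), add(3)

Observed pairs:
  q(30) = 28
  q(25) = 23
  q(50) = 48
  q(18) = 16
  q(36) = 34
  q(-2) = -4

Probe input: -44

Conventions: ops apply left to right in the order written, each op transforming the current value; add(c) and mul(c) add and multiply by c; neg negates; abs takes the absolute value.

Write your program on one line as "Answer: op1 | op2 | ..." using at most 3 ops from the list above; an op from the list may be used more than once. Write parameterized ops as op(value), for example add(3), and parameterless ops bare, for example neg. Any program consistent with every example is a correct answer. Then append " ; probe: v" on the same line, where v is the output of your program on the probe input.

add(-5) | add(3) ; probe: -46

Check, running the answer program on each example:
  30 -> 25 -> 28
  25 -> 20 -> 23
  50 -> 45 -> 48
  18 -> 13 -> 16
  36 -> 31 -> 34
  -2 -> -7 -> -4
  probe: -44 -> -49 -> -46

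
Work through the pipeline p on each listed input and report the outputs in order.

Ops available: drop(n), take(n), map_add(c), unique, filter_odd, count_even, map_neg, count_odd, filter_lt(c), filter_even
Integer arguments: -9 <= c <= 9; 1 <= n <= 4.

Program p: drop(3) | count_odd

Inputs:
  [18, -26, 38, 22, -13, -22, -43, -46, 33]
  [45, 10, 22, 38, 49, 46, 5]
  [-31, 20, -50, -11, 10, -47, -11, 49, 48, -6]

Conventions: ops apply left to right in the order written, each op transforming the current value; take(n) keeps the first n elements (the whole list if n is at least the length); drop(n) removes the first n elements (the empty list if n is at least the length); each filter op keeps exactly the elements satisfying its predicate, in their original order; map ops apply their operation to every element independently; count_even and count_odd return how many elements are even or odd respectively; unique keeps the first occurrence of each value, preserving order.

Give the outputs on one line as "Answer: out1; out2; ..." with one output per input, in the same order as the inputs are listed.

3; 2; 4

Execution, op by op:
  [18, -26, 38, 22, -13, -22, -43, -46, 33] -> [22, -13, -22, -43, -46, 33] -> 3
  [45, 10, 22, 38, 49, 46, 5] -> [38, 49, 46, 5] -> 2
  [-31, 20, -50, -11, 10, -47, -11, 49, 48, -6] -> [-11, 10, -47, -11, 49, 48, -6] -> 4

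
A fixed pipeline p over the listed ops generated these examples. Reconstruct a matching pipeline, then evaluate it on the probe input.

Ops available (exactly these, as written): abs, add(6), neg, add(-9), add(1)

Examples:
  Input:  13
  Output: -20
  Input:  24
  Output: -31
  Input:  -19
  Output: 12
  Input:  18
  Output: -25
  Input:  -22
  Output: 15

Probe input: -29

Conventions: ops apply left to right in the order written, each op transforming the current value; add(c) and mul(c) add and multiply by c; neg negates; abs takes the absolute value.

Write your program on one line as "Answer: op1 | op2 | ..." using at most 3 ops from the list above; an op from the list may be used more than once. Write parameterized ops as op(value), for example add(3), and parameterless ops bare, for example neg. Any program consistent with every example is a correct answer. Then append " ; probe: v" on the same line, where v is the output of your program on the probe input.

add(6) | add(1) | neg ; probe: 22

Check, running the answer program on each example:
  13 -> 19 -> 20 -> -20
  24 -> 30 -> 31 -> -31
  -19 -> -13 -> -12 -> 12
  18 -> 24 -> 25 -> -25
  -22 -> -16 -> -15 -> 15
  probe: -29 -> -23 -> -22 -> 22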